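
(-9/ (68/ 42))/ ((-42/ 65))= 585/68 = 8.60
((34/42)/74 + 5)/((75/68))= 264758/58275 = 4.54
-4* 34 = -136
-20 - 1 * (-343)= 323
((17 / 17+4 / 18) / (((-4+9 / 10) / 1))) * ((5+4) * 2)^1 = -220/31 = -7.10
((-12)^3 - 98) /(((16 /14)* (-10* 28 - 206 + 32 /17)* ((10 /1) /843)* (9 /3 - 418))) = -1103487/1646000 = -0.67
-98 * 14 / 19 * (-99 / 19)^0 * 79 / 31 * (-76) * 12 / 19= 5202624/589 = 8832.98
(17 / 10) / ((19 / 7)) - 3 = -451/190 = -2.37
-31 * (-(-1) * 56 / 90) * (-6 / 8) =217/15 = 14.47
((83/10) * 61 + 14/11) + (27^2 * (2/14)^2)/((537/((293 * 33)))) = 748163613/964810 = 775.45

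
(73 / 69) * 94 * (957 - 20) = 6429694/69 = 93183.97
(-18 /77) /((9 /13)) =-26/77 = -0.34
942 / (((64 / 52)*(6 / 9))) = 18369/16 = 1148.06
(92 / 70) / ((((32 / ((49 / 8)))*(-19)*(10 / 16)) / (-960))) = 1932/95 = 20.34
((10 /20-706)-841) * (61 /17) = -188673/34 = -5549.21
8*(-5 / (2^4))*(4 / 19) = -10/19 = -0.53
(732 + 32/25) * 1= 18332/25 = 733.28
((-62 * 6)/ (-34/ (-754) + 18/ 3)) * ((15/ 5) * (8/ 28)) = -841464/15953 = -52.75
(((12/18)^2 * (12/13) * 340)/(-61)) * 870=-1577600/793 = -1989.41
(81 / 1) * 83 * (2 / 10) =6723/5 = 1344.60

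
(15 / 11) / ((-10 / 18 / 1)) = -27/11 = -2.45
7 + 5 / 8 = 61/8 = 7.62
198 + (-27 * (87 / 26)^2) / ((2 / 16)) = -375264/169 = -2220.50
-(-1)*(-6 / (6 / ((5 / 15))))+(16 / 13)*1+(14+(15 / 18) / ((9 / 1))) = 10523/702 = 14.99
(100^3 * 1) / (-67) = -1000000/67 = -14925.37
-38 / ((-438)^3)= 19/42013836 = 0.00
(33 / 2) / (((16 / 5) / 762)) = 62865/16 = 3929.06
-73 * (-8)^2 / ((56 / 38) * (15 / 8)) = -177536/105 = -1690.82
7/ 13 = 0.54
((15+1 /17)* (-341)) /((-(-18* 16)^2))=341/5508 = 0.06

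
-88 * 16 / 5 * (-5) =1408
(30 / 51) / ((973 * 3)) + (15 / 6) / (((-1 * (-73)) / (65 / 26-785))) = -388297055/14489916 = -26.80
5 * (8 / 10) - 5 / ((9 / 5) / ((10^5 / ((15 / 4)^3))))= -1279028/243 = -5263.49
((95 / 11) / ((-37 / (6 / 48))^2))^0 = 1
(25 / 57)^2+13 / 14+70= 3235007/45486 = 71.12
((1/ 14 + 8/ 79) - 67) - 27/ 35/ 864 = -66.83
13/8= 1.62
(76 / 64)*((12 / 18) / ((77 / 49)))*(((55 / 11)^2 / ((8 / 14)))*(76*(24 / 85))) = 88445/187 = 472.97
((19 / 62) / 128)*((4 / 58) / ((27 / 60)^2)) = 475/582552 = 0.00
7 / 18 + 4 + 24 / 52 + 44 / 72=71/13 = 5.46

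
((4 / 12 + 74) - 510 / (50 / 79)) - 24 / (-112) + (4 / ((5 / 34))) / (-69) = -1177951/1610 = -731.65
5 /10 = 1/2 = 0.50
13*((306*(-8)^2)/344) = 31824/43 = 740.09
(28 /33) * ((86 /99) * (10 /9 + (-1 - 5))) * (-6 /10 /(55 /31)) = 1.22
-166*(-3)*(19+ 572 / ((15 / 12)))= 1186734/5 = 237346.80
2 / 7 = 0.29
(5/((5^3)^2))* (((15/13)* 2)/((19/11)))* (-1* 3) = -198/154375 = 0.00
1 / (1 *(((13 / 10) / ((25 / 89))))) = 250/1157 = 0.22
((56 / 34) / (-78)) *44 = -616/663 = -0.93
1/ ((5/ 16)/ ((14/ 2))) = 112/5 = 22.40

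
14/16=7/8 = 0.88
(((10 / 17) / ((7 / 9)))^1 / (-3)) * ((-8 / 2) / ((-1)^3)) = -120/119 = -1.01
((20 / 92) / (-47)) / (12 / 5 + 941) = -25/5099077 = 0.00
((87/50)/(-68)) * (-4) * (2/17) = 87/7225 = 0.01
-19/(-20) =19/20 = 0.95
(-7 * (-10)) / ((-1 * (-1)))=70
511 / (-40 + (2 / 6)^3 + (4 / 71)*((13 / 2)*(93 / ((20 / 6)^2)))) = -48979350/3536663 = -13.85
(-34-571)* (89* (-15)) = 807675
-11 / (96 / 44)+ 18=311/24 = 12.96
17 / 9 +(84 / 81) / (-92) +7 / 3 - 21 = -10426/621 = -16.79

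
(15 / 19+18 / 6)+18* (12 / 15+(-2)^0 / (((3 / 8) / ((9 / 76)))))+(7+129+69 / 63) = 321133/1995 = 160.97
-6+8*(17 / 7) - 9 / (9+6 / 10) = 1399/112 = 12.49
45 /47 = 0.96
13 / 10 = 1.30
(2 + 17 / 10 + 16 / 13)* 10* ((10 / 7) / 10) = 641/91 = 7.04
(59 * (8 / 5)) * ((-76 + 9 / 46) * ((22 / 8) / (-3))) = 2263063/345 = 6559.60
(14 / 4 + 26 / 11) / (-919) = -129/20218 = -0.01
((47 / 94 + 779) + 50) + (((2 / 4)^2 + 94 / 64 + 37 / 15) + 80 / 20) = 402089/480 = 837.69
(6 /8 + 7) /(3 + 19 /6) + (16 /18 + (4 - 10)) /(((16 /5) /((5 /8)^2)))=107897/170496 = 0.63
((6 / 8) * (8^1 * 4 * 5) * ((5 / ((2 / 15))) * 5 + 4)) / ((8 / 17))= 97665/2 = 48832.50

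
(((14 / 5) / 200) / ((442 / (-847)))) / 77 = -77/221000 = 0.00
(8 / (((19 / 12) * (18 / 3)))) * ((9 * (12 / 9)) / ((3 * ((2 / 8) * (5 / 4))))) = 1024/95 = 10.78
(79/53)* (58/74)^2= 66439/72557 = 0.92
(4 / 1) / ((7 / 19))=76/7 = 10.86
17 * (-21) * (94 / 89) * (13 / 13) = -33558/89 = -377.06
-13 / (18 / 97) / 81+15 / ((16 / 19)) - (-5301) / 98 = 71.04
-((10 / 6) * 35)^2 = -30625/9 = -3402.78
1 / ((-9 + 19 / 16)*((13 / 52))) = -64/125 = -0.51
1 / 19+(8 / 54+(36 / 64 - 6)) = -42983/8208 = -5.24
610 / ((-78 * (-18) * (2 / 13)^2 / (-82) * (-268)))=162565/28944 = 5.62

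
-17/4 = -4.25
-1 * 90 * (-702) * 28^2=49533120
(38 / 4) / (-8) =-19/16 = -1.19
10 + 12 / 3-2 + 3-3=12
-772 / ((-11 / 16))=12352/11 = 1122.91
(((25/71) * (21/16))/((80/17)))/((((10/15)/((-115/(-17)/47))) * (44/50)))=905625/37587968 = 0.02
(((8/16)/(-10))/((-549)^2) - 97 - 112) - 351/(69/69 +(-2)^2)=-336604637/1205604 = -279.20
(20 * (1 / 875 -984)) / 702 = -1721998/61425 = -28.03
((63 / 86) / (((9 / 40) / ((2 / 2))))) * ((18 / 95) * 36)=18144/817 = 22.21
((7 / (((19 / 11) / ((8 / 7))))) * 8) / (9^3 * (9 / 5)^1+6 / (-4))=7040/249033 = 0.03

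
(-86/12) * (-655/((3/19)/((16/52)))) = 9147.61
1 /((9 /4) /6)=8/3 = 2.67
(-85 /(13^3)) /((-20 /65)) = 85/676 = 0.13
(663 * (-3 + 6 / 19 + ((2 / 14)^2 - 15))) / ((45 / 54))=-13083642/931 = -14053.32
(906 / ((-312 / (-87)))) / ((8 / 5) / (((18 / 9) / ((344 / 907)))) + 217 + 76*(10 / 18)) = 536186655/550812028 = 0.97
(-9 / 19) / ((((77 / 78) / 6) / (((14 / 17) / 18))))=-468/3553 = -0.13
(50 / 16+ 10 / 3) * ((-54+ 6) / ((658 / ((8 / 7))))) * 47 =-1240/49 = -25.31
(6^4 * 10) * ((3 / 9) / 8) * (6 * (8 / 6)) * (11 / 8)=5940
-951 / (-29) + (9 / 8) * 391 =109659/232 = 472.67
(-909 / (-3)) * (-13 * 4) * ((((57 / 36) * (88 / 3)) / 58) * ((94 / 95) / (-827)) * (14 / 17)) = 76027952/6115665 = 12.43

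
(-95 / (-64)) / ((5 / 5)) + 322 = 20703/64 = 323.48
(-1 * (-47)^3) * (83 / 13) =8617309/13 = 662869.92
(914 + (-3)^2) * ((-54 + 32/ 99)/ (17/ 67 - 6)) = 328623074/38115 = 8621.88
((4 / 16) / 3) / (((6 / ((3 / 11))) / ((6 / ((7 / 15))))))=0.05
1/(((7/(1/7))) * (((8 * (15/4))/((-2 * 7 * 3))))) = -1/35 = -0.03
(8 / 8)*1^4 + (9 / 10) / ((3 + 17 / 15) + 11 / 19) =1.19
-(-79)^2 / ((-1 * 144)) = 6241/144 = 43.34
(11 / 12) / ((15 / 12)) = 11/15 = 0.73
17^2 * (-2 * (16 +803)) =-473382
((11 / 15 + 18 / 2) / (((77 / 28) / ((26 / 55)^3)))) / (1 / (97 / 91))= 76588096/192163125 = 0.40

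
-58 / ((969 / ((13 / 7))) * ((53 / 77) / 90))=-248820/17119 = -14.53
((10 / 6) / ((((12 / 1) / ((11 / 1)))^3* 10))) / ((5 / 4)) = 1331/12960 = 0.10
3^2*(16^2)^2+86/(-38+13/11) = 238877774/405 = 589821.66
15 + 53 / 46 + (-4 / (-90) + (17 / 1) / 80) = 54347/3312 = 16.41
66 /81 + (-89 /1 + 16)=-1949/27 = -72.19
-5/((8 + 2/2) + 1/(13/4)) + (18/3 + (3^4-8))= 9494/121 = 78.46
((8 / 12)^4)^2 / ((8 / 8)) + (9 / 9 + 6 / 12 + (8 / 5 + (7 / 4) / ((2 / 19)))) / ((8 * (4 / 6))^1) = 15693727/4199040 = 3.74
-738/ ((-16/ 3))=138.38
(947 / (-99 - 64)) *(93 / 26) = -88071/4238 = -20.78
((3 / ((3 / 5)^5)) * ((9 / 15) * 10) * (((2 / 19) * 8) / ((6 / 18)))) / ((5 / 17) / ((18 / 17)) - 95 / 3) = -40000/2147 = -18.63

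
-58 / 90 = -29/45 = -0.64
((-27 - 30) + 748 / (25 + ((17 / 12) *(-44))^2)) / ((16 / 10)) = -4998315/140776 = -35.51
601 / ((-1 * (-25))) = 601/25 = 24.04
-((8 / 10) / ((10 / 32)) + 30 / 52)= -2039/650 = -3.14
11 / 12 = 0.92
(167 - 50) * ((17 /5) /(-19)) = -1989/95 = -20.94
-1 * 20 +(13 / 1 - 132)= -139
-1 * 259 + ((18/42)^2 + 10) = -12192/49 = -248.82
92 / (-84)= -23/21 = -1.10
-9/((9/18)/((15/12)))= -45/2 = -22.50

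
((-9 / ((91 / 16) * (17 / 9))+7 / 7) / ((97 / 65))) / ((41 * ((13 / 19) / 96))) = 2289120/6152419 = 0.37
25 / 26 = 0.96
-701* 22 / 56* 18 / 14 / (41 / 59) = -4094541/8036 = -509.52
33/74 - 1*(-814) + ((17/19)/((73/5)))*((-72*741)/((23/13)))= -128418509/124246 = -1033.58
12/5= 2.40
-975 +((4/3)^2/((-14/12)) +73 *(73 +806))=1327000/21 = 63190.48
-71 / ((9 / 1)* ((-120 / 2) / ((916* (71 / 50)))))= 1154389/6750 = 171.02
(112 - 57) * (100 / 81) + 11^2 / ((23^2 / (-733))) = -4274633/42849 = -99.76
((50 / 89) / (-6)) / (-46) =25/12282 = 0.00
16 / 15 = 1.07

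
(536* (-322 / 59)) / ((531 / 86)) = -14842912/31329 = -473.78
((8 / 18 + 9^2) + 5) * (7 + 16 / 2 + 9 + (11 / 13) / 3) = 736766/351 = 2099.05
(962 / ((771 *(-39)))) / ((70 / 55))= -407/16191 = -0.03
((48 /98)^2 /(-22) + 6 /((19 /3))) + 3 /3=971735/501809 = 1.94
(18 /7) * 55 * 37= 5232.86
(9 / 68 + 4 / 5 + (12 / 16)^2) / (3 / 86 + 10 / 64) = 7.82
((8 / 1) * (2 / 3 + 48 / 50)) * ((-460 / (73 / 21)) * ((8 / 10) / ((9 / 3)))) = -2514176/5475 = -459.21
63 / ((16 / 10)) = 315/8 = 39.38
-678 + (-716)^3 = -367062374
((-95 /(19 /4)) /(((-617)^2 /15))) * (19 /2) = -0.01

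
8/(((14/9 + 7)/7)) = 72/11 = 6.55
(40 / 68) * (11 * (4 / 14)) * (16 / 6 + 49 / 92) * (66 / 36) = 534215/49266 = 10.84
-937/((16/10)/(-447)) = 2094195/8 = 261774.38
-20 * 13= -260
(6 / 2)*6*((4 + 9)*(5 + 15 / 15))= 1404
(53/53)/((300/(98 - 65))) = 0.11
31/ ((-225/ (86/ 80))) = -1333/9000 = -0.15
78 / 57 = 26/19 = 1.37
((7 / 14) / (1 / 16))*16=128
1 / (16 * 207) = 1/3312 = 0.00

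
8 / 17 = 0.47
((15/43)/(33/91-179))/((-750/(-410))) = -3731/3495040 = 0.00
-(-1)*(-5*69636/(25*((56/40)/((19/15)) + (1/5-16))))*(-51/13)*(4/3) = -22492428/4537 = -4957.56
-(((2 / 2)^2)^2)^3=-1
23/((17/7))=161/17 = 9.47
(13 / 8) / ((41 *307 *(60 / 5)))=13/1208352 = 0.00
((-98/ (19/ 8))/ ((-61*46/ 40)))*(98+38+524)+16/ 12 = 31153028/79971 = 389.55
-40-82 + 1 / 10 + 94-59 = -869/10 = -86.90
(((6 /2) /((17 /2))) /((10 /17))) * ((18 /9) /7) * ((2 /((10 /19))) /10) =57/875 = 0.07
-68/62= -34/31 = -1.10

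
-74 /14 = -37/7 = -5.29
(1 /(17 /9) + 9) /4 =81/34 = 2.38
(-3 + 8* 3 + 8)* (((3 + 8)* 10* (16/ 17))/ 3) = 51040/51 = 1000.78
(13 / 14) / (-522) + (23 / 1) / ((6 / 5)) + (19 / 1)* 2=417761/7308 = 57.16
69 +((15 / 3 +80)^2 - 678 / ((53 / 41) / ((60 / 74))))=13469594/1961 = 6868.74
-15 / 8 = -1.88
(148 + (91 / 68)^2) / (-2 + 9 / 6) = -692633/2312 = -299.58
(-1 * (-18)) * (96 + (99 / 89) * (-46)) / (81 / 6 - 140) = -143640/22517 = -6.38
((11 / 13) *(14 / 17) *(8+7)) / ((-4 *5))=-231/442 = -0.52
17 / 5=3.40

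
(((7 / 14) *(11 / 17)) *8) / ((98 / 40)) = 880/833 = 1.06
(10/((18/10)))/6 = 25/27 = 0.93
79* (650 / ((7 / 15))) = 770250/7 = 110035.71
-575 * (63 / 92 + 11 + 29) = -93575/4 = -23393.75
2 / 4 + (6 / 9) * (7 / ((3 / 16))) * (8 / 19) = 10.98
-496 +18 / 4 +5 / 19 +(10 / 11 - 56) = -546.33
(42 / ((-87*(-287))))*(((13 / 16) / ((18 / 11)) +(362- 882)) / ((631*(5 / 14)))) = -1047319/270093240 = 0.00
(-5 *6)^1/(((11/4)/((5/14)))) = -300/77 = -3.90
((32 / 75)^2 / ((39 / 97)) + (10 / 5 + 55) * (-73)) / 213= -912720047/46726875 = -19.53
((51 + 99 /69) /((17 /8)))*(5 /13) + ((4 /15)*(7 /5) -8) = 710524/381225 = 1.86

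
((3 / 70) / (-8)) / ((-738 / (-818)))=-409/68880 = -0.01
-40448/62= -20224/31 = -652.39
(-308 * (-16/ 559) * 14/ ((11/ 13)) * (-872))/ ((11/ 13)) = -71099392/473 = -150315.84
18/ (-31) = -18/31 = -0.58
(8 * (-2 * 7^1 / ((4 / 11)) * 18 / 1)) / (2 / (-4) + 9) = -11088/17 = -652.24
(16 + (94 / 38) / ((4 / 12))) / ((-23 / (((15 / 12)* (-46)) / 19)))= 2225/722 = 3.08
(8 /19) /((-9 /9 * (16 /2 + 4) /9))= -6/19 = -0.32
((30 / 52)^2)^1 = 225/676 = 0.33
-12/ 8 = -3/2 = -1.50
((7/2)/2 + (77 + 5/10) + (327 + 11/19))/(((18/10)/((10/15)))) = 154595/1026 = 150.68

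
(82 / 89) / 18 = 41/801 = 0.05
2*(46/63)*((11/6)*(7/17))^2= 19481/23409 = 0.83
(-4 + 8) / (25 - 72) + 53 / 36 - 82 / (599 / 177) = -22.84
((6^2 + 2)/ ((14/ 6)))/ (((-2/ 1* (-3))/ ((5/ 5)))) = 19/7 = 2.71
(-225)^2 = 50625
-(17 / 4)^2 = -289/16 = -18.06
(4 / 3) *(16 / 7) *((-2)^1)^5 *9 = -6144/7 = -877.71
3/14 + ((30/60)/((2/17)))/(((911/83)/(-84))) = -412101/12754 = -32.31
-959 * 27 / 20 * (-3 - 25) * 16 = 2900016/5 = 580003.20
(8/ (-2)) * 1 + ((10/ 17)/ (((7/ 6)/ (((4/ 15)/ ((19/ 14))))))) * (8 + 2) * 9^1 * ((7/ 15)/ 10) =-5788/1615 = -3.58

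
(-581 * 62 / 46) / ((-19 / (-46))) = -36022/19 = -1895.89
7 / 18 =0.39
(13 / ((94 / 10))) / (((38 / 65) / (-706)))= -1491425/893 = -1670.13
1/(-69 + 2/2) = -1/68 = -0.01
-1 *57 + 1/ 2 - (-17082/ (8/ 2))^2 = -72948907/4 = -18237226.75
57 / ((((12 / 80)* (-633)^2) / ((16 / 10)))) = 608/400689 = 0.00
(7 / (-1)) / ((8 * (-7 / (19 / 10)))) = 19/80 = 0.24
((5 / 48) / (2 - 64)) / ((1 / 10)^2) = -125/744 = -0.17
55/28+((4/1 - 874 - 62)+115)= -22821/28 = -815.04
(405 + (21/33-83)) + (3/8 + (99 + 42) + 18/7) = 287415/616 = 466.58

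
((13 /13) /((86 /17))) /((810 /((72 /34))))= 1/1935 = 0.00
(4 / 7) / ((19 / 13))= 52/133 = 0.39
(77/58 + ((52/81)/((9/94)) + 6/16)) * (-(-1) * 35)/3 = 49768985/507384 = 98.09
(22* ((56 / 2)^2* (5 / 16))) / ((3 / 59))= 318010/3 = 106003.33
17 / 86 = 0.20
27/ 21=9/7 = 1.29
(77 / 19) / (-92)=-77/1748 = -0.04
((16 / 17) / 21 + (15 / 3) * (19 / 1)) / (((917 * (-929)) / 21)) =-33931/14482181 = 0.00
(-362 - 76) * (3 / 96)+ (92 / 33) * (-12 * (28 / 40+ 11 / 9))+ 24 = -427637/7920 = -53.99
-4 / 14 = -2/7 = -0.29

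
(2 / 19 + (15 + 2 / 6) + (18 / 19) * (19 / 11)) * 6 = 102.45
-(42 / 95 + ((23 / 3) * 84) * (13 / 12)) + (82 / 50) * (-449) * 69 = -73397402/1425 = -51506.95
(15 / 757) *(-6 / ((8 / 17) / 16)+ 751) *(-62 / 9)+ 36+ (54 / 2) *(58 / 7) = 2941688/15897 = 185.05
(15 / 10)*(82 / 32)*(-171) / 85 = -21033/2720 = -7.73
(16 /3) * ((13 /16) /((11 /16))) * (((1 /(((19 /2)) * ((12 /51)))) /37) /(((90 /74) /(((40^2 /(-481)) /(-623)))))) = 43520/130076793 = 0.00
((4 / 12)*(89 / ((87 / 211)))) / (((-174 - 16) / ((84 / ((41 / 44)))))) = -34.14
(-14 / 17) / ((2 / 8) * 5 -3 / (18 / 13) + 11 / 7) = -1176/935 = -1.26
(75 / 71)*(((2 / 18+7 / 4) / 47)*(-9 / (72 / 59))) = -98825/320352 = -0.31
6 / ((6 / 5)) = 5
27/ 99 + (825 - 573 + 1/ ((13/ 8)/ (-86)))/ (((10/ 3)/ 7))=418.33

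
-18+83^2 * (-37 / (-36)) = 254245/36 = 7062.36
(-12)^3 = -1728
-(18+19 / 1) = -37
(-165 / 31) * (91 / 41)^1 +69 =72684/1271 = 57.19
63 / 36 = 7/4 = 1.75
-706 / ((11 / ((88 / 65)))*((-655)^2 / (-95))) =107312/5577325 = 0.02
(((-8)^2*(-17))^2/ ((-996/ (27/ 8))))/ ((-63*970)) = 0.07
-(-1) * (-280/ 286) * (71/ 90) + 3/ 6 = -0.27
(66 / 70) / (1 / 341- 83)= -3751/330190 = -0.01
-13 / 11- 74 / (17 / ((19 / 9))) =-17455/1683 = -10.37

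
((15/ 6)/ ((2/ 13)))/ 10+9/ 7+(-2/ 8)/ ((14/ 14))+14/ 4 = 6.16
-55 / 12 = -4.58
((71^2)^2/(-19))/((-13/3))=308643.90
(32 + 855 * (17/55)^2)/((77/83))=5708657/46585 = 122.54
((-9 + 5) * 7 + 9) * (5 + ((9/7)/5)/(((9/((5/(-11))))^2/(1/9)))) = -6517760/68607 = -95.00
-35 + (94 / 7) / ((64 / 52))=-1349/56 = -24.09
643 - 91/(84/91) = 6533/12 = 544.42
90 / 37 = 2.43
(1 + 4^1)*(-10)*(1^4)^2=-50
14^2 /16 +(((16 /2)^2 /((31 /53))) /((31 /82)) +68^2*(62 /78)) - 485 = 523532011/149916 = 3492.17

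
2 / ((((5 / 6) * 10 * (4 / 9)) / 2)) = 27/25 = 1.08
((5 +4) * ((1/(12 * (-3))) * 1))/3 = -1/12 = -0.08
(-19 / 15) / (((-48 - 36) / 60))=0.90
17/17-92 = -91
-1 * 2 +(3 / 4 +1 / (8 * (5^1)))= -1.22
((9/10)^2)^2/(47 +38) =6561/850000 = 0.01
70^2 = 4900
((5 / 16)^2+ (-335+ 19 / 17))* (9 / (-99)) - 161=-6254761/47872 = -130.66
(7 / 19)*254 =1778/19 = 93.58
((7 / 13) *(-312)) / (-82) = 84/41 = 2.05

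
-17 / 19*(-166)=2822/19 = 148.53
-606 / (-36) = 101/6 = 16.83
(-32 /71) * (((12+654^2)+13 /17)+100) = -232738848/1207 = -192824.23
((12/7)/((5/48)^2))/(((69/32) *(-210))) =-49152/140875 = -0.35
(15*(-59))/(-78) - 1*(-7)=477/26 = 18.35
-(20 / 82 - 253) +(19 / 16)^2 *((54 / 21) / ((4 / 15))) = 39139127/146944 = 266.35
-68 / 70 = -0.97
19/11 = 1.73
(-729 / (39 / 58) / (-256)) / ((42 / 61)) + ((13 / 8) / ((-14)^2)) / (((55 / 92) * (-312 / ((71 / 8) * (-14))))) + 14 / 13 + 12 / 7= 17196437/1921920 = 8.95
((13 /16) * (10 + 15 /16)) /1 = 2275/256 = 8.89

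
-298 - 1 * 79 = -377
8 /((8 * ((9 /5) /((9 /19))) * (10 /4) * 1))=2/19 = 0.11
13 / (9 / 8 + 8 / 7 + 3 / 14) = 728/139 = 5.24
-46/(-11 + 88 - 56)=-46/21 = -2.19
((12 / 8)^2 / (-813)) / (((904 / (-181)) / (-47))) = -25521/979936 = -0.03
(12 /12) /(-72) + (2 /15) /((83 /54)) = 2177/29880 = 0.07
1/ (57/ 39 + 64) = 13/851 = 0.02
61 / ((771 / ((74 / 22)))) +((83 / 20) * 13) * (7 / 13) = 29.32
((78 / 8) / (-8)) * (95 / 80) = -741/512 = -1.45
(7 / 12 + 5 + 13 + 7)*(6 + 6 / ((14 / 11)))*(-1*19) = -145825/28 = -5208.04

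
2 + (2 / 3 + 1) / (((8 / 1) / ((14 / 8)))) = 227/96 = 2.36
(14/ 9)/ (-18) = -7/81 = -0.09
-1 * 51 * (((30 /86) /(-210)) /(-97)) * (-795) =40545/58394 = 0.69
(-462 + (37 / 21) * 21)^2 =180625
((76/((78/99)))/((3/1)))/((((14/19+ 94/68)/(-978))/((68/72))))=-748247588/53391 = -14014.49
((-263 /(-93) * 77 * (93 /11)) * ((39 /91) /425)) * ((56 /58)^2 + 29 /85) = 2.36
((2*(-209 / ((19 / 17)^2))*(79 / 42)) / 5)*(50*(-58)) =365067.12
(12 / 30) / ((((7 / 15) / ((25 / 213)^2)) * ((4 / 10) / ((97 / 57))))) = 303125/6034077 = 0.05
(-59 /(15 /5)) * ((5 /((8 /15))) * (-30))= 22125/4 = 5531.25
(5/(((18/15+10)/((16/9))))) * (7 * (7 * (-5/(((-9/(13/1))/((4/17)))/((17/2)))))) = 45500/81 = 561.73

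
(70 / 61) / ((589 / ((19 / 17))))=70/32147 = 0.00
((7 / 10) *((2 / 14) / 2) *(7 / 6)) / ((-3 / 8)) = -7/45 = -0.16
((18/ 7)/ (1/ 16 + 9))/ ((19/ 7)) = 288/2755 = 0.10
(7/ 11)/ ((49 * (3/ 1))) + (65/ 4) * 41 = 615619/924 = 666.25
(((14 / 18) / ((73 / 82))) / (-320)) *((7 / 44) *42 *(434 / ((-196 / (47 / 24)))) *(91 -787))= -84886277/1541760 = -55.06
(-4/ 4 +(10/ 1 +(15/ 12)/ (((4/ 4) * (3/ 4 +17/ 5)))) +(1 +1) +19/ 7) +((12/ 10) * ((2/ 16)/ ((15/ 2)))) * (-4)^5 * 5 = -256757/2905 = -88.38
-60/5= -12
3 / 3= 1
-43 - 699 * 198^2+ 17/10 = -274036373/10 = -27403637.30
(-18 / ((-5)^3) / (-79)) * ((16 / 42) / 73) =-48/5046125 = 0.00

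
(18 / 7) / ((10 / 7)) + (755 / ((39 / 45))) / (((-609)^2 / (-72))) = 4368453/2678585 = 1.63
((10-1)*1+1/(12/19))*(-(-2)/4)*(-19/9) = -2413/216 = -11.17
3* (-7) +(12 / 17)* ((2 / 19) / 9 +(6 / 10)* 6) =-89393/4845 = -18.45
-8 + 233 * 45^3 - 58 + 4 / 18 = 191088533/9 = 21232059.22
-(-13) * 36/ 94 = 234/47 = 4.98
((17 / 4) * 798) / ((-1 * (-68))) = 399/8 = 49.88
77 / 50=1.54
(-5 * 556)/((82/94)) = -130660/41 = -3186.83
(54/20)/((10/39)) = 1053/100 = 10.53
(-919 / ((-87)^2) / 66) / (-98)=919/48956292 = 0.00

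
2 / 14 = 1/7 = 0.14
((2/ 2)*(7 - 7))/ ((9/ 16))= 0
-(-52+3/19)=51.84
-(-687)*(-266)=-182742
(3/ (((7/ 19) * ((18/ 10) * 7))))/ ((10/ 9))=57/98 = 0.58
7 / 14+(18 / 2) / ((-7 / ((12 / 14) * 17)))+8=-1003/98 = -10.23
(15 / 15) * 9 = 9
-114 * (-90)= 10260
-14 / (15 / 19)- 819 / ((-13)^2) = -4403/195 = -22.58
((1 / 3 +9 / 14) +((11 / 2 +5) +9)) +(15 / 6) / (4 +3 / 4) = 8380/399 = 21.00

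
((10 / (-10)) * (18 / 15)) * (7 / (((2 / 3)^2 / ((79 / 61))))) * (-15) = 44793/122 = 367.16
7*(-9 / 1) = -63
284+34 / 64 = 9105/32 = 284.53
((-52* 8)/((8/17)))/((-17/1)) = 52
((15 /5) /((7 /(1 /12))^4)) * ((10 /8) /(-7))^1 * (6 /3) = -5/232339968 = 0.00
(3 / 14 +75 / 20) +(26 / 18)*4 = 2455/252 = 9.74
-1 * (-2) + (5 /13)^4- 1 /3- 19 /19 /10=1.59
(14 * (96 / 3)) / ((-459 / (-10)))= 4480/459 = 9.76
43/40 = 1.08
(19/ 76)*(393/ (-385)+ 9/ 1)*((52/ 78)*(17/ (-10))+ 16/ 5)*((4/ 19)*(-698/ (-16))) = 1384832/36575 = 37.86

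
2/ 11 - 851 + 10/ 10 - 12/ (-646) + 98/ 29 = -87212608/103037 = -846.42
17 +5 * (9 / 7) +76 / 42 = 530/21 = 25.24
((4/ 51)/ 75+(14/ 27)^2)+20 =6280124/309825 = 20.27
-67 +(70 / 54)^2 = -47618/729 = -65.32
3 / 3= 1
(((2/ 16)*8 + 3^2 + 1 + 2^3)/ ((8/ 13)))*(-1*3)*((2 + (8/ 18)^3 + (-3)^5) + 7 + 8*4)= 18178459/972 = 18702.12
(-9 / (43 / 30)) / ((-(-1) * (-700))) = 27/3010 = 0.01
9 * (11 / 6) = 33/2 = 16.50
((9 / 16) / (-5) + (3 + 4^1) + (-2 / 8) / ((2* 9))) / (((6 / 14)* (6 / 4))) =34643/3240 = 10.69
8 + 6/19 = 8.32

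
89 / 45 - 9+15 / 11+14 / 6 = -3.33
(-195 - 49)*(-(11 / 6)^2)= 820.11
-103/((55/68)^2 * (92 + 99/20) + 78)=-1905088/2615783 = -0.73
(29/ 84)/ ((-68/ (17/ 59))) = -29/19824 = 0.00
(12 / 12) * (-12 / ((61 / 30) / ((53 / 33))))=-6360/671 = -9.48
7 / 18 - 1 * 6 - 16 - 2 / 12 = -196/9 = -21.78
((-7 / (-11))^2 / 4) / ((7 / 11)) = 7/44 = 0.16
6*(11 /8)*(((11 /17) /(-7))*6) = -1089/238 = -4.58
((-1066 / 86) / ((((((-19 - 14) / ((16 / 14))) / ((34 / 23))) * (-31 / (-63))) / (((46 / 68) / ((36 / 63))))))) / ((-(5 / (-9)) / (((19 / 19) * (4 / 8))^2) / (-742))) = -37373427/73315 = -509.77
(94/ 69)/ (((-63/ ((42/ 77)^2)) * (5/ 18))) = -2256/97405 = -0.02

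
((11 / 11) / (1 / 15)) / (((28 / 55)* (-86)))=-825/2408 = -0.34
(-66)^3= -287496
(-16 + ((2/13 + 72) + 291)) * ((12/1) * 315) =17059140/13 = 1312241.54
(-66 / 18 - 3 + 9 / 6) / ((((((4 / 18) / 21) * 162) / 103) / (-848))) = 2369206/9 = 263245.11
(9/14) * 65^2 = 38025/14 = 2716.07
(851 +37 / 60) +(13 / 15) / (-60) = 851.60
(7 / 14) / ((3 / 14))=7/3 = 2.33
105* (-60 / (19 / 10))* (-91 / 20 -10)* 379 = 347410350/19 = 18284755.26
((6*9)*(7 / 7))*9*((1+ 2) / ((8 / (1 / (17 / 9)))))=6561/68 = 96.49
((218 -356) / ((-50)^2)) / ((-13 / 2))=69/8125 = 0.01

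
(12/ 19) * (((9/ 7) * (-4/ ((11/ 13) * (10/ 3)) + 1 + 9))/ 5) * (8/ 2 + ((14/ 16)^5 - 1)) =183371823/37452800 = 4.90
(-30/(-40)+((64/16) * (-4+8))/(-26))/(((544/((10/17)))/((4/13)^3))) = 35/8254129 = 0.00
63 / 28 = 2.25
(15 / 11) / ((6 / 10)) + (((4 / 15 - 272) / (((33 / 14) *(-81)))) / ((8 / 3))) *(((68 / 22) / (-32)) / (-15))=80311261/35283600 = 2.28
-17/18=-0.94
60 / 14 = 30/7 = 4.29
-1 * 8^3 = -512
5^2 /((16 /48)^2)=225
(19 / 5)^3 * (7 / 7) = 6859/125 = 54.87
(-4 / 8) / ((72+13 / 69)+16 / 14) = -483/70838 = -0.01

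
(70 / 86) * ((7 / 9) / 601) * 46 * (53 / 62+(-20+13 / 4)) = -1234065/1602266 = -0.77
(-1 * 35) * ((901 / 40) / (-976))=6307/7808 = 0.81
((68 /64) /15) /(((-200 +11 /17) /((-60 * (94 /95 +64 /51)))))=92429/1931730 = 0.05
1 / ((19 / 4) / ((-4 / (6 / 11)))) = -88/57 = -1.54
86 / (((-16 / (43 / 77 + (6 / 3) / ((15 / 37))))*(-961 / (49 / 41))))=0.04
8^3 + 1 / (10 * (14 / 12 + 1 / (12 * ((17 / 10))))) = 317491/620 = 512.08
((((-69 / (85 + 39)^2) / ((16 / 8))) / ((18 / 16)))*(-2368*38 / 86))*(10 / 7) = 2587040/867783 = 2.98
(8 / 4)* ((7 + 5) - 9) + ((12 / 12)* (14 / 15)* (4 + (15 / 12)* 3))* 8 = 958/15 = 63.87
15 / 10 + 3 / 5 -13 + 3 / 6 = -52/5 = -10.40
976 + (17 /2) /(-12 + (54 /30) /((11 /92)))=328871/336 = 978.78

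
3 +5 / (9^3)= 2192/729 = 3.01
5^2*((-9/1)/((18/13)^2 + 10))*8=-152100/1007 = -151.04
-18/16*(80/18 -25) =185/8 = 23.12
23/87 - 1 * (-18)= 1589/87 = 18.26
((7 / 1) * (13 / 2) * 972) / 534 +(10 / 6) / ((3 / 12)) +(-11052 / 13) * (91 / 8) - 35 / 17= -86995127/9078 = -9583.07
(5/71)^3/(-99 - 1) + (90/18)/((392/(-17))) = -30422925/140301112 = -0.22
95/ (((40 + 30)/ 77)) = 209/2 = 104.50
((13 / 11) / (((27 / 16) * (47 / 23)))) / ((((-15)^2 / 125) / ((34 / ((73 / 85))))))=69128800/9171063 = 7.54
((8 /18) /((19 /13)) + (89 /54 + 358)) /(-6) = -369311/6156 = -59.99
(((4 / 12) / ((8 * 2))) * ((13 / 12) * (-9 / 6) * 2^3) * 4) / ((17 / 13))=-169/204 = -0.83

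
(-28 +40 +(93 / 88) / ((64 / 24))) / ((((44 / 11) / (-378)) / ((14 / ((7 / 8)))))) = -1649403/88 = -18743.22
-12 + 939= 927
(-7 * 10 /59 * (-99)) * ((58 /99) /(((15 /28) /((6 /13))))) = 45472/767 = 59.29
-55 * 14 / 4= -385/2 = -192.50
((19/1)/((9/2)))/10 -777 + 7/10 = -69829/90 = -775.88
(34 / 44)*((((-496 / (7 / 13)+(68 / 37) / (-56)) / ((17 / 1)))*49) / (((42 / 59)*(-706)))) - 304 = -188026751/626928 = -299.92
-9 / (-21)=3/7 = 0.43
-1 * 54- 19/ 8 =-451/8 = -56.38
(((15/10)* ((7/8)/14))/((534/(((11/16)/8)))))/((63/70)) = 55/3280896 = 0.00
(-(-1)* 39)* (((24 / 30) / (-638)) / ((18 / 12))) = -52/1595 = -0.03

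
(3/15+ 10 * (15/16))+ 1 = 423/40 = 10.58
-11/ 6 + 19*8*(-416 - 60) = -434123/6 = -72353.83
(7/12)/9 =7/108 = 0.06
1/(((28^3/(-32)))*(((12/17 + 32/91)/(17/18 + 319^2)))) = -404809015/2885904 = -140.27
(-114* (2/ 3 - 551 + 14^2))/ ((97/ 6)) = 242364/97 = 2498.60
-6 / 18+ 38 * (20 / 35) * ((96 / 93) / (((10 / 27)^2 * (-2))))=-1335121/16275 = -82.04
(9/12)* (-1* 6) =-9/2 = -4.50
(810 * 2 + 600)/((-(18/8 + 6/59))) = -944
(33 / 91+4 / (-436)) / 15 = 3506/148785 = 0.02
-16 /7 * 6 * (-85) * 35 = 40800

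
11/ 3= 3.67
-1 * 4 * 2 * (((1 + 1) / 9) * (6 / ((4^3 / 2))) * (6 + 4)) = -3.33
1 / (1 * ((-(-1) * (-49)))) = -1/49 = -0.02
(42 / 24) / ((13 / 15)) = 105/52 = 2.02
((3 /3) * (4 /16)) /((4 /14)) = 7/8 = 0.88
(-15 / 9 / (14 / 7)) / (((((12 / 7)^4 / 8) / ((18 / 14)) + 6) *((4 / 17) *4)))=-0.13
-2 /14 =-1/7 = -0.14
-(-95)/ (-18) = -95/18 = -5.28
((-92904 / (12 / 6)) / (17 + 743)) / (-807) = 3871/51110 = 0.08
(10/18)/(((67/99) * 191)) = 55/12797 = 0.00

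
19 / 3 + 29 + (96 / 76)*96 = 8926/57 = 156.60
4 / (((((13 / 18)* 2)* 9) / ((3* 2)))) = 24/13 = 1.85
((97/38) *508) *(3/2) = 36957/19 = 1945.11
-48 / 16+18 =15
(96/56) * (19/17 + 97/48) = 2561/476 = 5.38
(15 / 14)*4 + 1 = 37/7 = 5.29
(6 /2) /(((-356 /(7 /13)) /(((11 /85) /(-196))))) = 33/11014640 = 0.00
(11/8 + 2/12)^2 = 1369/576 = 2.38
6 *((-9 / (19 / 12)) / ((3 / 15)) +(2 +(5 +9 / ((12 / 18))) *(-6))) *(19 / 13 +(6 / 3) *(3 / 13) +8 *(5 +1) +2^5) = -16684290/247 = -67547.73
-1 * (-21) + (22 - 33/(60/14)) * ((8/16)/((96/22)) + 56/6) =149861/960 = 156.11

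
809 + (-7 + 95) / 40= 4056/5 = 811.20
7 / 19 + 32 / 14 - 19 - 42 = -7760/133 = -58.35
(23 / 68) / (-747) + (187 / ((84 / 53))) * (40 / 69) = 559373137/8178156 = 68.40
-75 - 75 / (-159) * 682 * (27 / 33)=9975/53 = 188.21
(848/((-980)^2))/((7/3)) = 159/420175 = 0.00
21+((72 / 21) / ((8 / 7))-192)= -168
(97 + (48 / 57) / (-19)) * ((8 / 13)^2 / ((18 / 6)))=746688/61009 = 12.24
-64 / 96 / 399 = -2/1197 = 0.00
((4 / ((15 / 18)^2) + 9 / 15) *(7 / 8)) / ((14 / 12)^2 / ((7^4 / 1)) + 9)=490833/793850 = 0.62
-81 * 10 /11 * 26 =-21060/11 = -1914.55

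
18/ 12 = 3/2 = 1.50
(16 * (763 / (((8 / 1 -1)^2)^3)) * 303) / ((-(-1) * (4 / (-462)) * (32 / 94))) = -51224877/4802 = -10667.40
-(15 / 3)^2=-25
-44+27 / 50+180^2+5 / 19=30738963/950 = 32356.80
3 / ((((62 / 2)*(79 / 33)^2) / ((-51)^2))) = 8497467/193471 = 43.92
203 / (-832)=-0.24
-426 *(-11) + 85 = 4771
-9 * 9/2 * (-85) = 6885/2 = 3442.50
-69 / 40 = -1.72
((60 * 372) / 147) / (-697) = -7440/34153 = -0.22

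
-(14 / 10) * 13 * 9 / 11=-819/55 = -14.89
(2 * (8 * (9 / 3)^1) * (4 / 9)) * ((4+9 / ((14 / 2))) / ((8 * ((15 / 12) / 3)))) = 1184/35 = 33.83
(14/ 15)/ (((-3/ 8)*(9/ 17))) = -1904/405 = -4.70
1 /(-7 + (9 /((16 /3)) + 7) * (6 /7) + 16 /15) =0.66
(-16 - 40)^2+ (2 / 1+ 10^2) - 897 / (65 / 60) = 2410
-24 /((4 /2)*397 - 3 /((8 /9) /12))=-48/1507 = -0.03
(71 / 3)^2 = 5041/9 = 560.11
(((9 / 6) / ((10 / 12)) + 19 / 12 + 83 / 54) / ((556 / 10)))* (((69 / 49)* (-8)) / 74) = -61111/4536126 = -0.01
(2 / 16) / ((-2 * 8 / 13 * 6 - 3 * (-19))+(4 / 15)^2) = 2925/1162664 = 0.00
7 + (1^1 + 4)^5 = 3132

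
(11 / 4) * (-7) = -77/4 = -19.25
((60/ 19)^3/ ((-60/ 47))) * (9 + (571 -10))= -14060.94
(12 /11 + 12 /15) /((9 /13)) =1352/495 = 2.73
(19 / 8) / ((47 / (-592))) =-1406/47 = -29.91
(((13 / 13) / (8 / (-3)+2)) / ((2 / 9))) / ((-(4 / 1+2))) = 9/8 = 1.12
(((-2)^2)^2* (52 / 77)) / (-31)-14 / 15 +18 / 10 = 0.52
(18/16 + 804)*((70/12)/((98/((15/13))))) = 161025/2912 = 55.30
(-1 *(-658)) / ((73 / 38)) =342.52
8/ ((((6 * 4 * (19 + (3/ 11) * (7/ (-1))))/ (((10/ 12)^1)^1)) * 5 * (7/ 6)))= 11/3948 = 0.00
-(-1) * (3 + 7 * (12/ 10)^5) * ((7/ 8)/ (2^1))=446649/50000 = 8.93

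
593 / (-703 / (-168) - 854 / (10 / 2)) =-498120/139957 = -3.56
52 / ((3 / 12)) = 208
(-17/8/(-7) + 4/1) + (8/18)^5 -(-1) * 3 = 24208385/3306744 = 7.32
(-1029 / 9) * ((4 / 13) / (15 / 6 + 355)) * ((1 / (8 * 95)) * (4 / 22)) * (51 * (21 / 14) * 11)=-17493/883025 = -0.02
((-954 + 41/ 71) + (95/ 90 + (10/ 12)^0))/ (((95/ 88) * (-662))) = 26748634/20093355 = 1.33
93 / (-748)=-93/748 = -0.12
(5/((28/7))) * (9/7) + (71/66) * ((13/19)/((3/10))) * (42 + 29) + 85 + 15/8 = 27669595/105336 = 262.68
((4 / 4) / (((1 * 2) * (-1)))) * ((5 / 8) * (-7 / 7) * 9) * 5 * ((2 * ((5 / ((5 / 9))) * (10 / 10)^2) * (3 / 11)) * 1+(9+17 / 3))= 24225/88 = 275.28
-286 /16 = -143/8 = -17.88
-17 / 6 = -2.83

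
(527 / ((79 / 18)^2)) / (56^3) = 42687/274004864 = 0.00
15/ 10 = 3/2 = 1.50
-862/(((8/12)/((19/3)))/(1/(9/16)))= -131024/9 = -14558.22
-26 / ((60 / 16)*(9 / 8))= -832/135 = -6.16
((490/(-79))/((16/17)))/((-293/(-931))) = -3877615/185176 = -20.94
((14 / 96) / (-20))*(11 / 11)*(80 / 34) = -7/408 = -0.02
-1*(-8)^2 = -64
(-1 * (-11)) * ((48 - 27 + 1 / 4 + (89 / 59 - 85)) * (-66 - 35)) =16319479/236 = 69150.33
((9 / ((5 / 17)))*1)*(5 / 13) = 153/13 = 11.77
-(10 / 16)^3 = -125/512 = -0.24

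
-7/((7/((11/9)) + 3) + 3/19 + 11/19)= -1463/1978 = -0.74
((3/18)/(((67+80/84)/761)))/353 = 5327/1007462 = 0.01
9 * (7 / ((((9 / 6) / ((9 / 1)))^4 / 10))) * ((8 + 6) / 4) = 2857680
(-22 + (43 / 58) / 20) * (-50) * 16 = 509540/29 = 17570.34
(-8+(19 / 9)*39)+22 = 289/3 = 96.33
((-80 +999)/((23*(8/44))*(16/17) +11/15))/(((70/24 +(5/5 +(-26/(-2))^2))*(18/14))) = 687412/776465 = 0.89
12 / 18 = 2/3 = 0.67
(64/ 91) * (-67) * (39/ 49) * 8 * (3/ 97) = -308736/33271 = -9.28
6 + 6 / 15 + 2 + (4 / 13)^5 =15599426/1856465 = 8.40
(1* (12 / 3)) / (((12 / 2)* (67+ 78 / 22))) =11/1164 = 0.01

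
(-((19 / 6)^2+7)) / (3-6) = 613/108 = 5.68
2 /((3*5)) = 2/15 = 0.13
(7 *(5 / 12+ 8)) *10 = 3535/6 = 589.17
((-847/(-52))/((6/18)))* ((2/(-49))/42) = -121/2548 = -0.05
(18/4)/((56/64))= 5.14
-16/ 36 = -0.44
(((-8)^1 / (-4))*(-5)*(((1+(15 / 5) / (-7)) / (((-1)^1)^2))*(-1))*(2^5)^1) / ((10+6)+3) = 1280/133 = 9.62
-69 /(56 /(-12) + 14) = -207/28 = -7.39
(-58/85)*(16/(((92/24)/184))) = -44544/85 = -524.05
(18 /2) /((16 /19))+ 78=1419/16 = 88.69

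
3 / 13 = 0.23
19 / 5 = 3.80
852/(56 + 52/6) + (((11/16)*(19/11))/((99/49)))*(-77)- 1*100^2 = -140128117/13968 = -10032.08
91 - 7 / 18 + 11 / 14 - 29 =3931/63 = 62.40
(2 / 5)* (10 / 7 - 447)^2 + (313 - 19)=19528352/245 = 79707.56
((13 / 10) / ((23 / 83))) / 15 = 1079/3450 = 0.31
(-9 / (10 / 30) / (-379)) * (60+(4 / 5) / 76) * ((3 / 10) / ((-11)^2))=461781/43566050 = 0.01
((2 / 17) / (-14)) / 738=-1/87822 = 0.00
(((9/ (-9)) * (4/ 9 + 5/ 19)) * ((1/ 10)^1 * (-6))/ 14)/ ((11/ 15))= 11/266 = 0.04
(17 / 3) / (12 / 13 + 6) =221/270 = 0.82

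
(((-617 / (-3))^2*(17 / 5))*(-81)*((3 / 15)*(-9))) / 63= 58245417/175 = 332830.95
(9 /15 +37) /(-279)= -188/1395 = -0.13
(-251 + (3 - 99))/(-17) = 347/17 = 20.41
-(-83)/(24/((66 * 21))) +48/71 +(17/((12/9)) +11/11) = 341345/71 = 4807.68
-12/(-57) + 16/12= 88/57 = 1.54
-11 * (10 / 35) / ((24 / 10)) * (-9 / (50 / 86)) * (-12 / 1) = -243.26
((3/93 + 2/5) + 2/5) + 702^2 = 76384749/155 = 492804.83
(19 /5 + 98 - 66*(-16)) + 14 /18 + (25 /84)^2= 40877749/35280 = 1158.67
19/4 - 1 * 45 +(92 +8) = 59.75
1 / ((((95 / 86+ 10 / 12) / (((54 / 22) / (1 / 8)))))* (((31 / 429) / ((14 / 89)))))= 7606872/344875 = 22.06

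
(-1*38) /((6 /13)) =-247/3 = -82.33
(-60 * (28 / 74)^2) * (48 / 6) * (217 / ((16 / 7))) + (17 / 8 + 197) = -69272943/10952 = -6325.14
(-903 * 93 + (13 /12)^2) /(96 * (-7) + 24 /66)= 133020877/1063872 = 125.03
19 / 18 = 1.06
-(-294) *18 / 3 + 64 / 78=68828/39 = 1764.82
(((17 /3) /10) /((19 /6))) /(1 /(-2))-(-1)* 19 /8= 1533/760 = 2.02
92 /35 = 2.63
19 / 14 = 1.36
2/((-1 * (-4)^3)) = 1/32 = 0.03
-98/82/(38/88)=-2156/779 = -2.77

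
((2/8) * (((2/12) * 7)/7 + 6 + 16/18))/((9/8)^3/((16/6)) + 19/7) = 0.54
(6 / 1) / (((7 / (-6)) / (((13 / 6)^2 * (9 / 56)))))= -1521/392 = -3.88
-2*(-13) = 26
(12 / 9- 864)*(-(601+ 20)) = 535716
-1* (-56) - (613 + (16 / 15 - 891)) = 4994/15 = 332.93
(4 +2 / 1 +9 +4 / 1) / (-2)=-19/2 = -9.50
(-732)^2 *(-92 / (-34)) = 24647904/17 = 1449876.71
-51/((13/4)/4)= -62.77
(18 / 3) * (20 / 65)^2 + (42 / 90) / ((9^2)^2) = 9449023/16632135 = 0.57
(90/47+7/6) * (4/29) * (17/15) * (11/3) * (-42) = -4550084/61335 = -74.18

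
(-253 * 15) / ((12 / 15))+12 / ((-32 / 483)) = -39399/8 = -4924.88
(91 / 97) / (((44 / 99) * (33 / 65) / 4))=17745/1067 = 16.63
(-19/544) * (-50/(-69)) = -475/18768 = -0.03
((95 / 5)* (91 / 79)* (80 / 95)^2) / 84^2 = 208/94563 = 0.00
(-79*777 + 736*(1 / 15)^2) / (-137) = 13810439/30825 = 448.03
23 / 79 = 0.29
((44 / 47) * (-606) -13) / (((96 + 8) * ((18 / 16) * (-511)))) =27275/2809989 = 0.01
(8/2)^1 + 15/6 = 13/2 = 6.50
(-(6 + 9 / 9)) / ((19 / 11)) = -77/19 = -4.05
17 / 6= 2.83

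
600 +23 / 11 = 6623/11 = 602.09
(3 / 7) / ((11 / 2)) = 6/77 = 0.08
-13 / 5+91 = 442/5 = 88.40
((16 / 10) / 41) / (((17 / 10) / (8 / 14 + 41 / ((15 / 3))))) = 4912/24395 = 0.20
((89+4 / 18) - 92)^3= -15625/729 = -21.43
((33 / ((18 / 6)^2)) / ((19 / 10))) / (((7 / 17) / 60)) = 37400/133 = 281.20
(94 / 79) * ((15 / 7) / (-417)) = -470/76867 = -0.01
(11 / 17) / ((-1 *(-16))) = 11/272 = 0.04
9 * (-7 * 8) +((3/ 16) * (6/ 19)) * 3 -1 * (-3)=-76125/152 = -500.82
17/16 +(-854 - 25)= -14047/16 = -877.94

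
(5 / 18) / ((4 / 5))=25/72 = 0.35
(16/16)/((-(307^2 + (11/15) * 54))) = -5/471443 = 0.00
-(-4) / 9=0.44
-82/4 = -41/2 = -20.50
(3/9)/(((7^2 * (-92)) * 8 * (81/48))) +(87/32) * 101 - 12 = 767084645/2921184 = 262.59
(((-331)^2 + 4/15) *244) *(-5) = -400994236/3 = -133664745.33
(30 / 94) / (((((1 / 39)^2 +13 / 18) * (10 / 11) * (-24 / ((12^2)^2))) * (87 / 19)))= -91552032/999079 = -91.64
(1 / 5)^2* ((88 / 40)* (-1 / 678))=-11/84750 = 0.00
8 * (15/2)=60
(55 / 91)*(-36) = -1980/91 = -21.76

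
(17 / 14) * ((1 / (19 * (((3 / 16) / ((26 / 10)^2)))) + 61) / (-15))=-1523693/299250 = -5.09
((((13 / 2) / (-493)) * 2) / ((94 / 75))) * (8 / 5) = -0.03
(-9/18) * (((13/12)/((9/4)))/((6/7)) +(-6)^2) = -5923/324 = -18.28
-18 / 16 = -9/8 = -1.12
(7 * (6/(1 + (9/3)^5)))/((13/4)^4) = 2688/1742221 = 0.00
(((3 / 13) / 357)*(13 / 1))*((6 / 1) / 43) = 6/5117 = 0.00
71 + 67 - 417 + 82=-197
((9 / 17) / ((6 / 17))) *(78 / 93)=39/31 = 1.26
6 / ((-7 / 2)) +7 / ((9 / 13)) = 529/63 = 8.40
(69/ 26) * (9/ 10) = 621/260 = 2.39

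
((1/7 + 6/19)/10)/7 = 61/9310 = 0.01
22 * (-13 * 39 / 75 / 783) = -0.19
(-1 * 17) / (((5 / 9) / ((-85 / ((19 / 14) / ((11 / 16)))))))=200277/152 = 1317.61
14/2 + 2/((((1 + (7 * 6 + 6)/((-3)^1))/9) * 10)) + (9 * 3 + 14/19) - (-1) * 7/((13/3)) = 223734/6175 = 36.23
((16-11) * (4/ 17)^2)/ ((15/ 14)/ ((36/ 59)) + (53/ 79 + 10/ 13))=13802880/159365293 = 0.09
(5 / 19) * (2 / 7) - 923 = -122749/133 = -922.92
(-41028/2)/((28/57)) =-584649/14 = -41760.64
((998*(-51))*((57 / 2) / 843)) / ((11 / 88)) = -3868248/281 = -13766.01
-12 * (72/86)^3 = -559872/79507 = -7.04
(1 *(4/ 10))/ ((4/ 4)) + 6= 32/5 = 6.40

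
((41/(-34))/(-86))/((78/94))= 1927/114036 = 0.02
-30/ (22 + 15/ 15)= -30/23 = -1.30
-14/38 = -7/19 = -0.37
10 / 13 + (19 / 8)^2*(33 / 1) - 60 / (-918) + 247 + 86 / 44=610413263/1400256 = 435.93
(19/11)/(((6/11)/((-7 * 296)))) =-6561.33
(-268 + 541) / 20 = 273/20 = 13.65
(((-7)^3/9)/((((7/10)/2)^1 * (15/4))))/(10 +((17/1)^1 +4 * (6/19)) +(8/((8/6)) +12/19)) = -14896/17901 = -0.83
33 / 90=11/30 = 0.37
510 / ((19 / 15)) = 7650/19 = 402.63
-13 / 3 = -4.33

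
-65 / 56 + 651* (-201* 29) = -212502089/56 = -3794680.16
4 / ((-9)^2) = 4/81 = 0.05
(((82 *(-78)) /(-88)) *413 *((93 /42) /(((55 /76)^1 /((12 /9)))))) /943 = 1807052/13915 = 129.86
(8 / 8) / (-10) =-1/10 = -0.10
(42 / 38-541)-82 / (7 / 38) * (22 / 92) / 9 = -15189464/27531 = -551.72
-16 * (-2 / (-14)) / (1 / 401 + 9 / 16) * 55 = -1129216/5075 = -222.51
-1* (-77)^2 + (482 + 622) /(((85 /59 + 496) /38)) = -57178351/9783 = -5844.66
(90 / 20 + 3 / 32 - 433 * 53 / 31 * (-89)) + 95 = 65457549/992 = 65985.43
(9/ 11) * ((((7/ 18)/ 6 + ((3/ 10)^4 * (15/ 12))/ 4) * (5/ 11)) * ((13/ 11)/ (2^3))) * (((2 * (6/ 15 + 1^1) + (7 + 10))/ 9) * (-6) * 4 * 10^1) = -756431/387200 = -1.95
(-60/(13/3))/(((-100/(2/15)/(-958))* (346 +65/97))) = -185852/3642925 = -0.05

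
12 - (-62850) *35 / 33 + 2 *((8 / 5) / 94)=172344858/2585 = 66671.12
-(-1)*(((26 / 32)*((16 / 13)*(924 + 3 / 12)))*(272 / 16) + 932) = 66577/4 = 16644.25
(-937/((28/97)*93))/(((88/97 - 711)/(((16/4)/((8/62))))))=8816233/5785836 = 1.52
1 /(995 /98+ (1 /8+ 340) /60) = 7840/124043 = 0.06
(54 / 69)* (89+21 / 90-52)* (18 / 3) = 20106/115 = 174.83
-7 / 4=-1.75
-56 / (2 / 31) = -868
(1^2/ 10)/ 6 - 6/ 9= -13/20 = -0.65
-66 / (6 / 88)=-968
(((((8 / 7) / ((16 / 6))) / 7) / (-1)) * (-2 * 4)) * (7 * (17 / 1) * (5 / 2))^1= 1020/7 = 145.71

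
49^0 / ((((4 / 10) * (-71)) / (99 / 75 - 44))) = 1067/710 = 1.50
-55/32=-1.72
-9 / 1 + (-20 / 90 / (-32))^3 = -26873855/2985984 = -9.00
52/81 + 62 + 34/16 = 41969/648 = 64.77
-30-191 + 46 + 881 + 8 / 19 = 13422/19 = 706.42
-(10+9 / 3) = -13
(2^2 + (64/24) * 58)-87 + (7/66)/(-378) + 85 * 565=171416519/3564 = 48096.67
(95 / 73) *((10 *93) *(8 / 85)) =141360/1241 = 113.91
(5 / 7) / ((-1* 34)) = -5/238 = -0.02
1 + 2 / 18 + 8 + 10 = 172/9 = 19.11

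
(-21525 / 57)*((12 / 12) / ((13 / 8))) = -57400/247 = -232.39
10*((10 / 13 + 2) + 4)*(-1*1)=-880/13 = -67.69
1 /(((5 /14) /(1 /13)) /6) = 84/65 = 1.29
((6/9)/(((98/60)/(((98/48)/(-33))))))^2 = 25/39204 = 0.00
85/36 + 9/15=533/180 = 2.96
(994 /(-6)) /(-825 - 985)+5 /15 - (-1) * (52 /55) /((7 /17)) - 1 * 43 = -5613689/139370 = -40.28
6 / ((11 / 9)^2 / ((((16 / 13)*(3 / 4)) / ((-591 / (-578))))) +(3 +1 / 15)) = 5618160/4420909 = 1.27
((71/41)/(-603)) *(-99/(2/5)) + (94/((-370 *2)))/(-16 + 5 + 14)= 1019083/1524585 = 0.67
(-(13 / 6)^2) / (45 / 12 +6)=-13/27 = -0.48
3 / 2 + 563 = 1129/2 = 564.50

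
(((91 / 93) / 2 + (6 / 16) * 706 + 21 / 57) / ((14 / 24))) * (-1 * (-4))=7509260/4123 = 1821.31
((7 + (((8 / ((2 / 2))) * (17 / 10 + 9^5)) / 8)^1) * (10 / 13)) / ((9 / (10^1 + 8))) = 90858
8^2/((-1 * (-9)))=64/9 = 7.11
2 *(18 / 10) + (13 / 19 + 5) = 882/95 = 9.28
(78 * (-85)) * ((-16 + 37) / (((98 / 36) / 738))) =-264218760/7 = -37745537.14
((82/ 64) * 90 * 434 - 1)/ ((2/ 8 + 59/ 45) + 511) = 18016065/184522 = 97.64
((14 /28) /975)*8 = 4/975 = 0.00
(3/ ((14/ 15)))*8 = 25.71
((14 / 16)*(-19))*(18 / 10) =-1197/40 = -29.92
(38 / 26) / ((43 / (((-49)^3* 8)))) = -17882648/559 = -31990.43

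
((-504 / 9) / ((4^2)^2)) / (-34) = 7/1088 = 0.01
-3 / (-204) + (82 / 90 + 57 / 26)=124039/39780 = 3.12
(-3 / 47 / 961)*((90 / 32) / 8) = -135/5781376 = 0.00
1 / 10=0.10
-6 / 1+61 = 55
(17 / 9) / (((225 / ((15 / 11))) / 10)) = 34/297 = 0.11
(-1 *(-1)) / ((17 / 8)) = 8/17 = 0.47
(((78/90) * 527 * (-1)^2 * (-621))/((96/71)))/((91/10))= -23051.54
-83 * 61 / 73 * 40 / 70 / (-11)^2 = -20252/61831 = -0.33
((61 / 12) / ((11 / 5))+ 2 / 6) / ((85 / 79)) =27571/11220 = 2.46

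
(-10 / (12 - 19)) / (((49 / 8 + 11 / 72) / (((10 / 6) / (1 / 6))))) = 2.28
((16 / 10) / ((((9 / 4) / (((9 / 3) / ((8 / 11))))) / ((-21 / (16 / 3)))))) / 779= -0.01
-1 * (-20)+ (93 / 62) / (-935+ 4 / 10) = 186905/9346 = 20.00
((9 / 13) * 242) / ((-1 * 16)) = -1089/104 = -10.47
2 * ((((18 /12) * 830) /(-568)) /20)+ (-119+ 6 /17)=-2295545/19312 = -118.87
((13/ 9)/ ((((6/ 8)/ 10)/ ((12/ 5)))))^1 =46.22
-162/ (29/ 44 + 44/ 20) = -35640/629 = -56.66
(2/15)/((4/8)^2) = 8/15 = 0.53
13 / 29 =0.45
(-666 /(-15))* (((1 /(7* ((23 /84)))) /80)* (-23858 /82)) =-3972357/47150 = -84.25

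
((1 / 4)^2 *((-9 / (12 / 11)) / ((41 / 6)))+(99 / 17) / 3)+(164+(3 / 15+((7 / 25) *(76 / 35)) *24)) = 503673721/2788000 = 180.66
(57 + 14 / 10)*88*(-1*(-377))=9687392/5 = 1937478.40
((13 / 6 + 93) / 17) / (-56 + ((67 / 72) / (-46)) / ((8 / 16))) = -157596/1577651 = -0.10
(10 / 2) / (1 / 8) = 40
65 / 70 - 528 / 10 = -51.87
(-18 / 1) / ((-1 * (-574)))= -9/287 = -0.03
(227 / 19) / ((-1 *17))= -227/323 = -0.70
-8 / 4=-2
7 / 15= 0.47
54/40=27/20 = 1.35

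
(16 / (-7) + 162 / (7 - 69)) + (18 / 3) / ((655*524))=-4.90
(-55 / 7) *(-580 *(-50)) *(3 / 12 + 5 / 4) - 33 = -2392731/7 = -341818.71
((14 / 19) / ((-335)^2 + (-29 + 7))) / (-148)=-1/22536774 = 0.00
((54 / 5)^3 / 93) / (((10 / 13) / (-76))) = -25929072/19375 = -1338.27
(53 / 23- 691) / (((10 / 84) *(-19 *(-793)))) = -133056/346541 = -0.38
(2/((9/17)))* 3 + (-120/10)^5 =-746462/3 = -248820.67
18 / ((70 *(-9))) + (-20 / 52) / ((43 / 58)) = -10709/19565 = -0.55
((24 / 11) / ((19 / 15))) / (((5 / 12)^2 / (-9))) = -93312/1045 = -89.29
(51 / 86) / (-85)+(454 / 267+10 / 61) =1.86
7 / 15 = 0.47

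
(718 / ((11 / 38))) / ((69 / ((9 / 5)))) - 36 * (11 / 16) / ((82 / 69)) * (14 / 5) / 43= 565122603/8920780 = 63.35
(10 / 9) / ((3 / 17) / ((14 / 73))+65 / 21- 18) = -476/5991 = -0.08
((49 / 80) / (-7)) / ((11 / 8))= -7/110 = -0.06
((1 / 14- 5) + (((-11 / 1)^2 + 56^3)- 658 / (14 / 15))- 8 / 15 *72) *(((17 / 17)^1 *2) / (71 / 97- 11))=-396057693/11620 = -34084.14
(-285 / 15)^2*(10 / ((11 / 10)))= 36100/11 = 3281.82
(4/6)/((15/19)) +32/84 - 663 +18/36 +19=-404633/630 = -642.27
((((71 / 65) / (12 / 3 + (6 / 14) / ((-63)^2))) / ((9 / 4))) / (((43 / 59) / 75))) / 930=8620962/641952805 = 0.01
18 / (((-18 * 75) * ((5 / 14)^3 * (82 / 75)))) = -1372/5125 = -0.27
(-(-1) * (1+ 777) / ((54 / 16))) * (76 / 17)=473024/459 = 1030.55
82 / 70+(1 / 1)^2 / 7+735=25771/35 = 736.31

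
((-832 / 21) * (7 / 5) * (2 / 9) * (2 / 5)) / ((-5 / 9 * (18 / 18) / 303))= 336128/125 = 2689.02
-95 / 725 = -19/145 = -0.13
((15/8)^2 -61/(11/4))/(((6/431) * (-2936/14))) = 39646397/6200832 = 6.39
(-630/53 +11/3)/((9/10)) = -13070/1431 = -9.13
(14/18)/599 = 7/5391 = 0.00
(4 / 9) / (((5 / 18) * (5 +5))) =4/25 = 0.16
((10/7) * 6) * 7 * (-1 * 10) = -600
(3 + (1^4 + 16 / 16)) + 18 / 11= 73/11 = 6.64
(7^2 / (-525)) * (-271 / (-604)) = -1897/45300 = -0.04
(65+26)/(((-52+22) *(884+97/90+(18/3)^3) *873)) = -91/28837227 = 0.00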